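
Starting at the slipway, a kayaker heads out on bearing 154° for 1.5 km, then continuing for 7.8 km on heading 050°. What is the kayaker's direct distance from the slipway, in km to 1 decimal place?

Leg 1 (154°, 1.5 km): east 1.5 sin 154° = 0.66, north 1.5 cos 154° = -1.35
Leg 2 (050°, 7.8 km): east 7.8 sin 50° = 5.98, north 7.8 cos 50° = 5.01
Net: 6.63 east, 3.67 north. Distance = √((6.63)² + (3.67)²) = 7.578 km.

7.6 km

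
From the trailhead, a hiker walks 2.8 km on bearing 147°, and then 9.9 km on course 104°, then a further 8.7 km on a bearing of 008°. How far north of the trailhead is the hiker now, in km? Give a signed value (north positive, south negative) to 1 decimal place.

3.9 km

Leg 1 (147°, 2.8 km): east 2.8 sin 147° = 1.52, north 2.8 cos 147° = -2.35
Leg 2 (104°, 9.9 km): east 9.9 sin 104° = 9.61, north 9.9 cos 104° = -2.40
Leg 3 (008°, 8.7 km): east 8.7 sin 8° = 1.21, north 8.7 cos 8° = 8.62
Net north component: 3.87 km.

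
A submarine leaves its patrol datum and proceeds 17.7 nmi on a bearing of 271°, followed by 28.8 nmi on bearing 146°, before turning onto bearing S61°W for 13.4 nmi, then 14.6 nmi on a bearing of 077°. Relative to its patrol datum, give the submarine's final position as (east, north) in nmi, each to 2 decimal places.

(0.91, -26.78)

Leg 1 (271°, 17.7 nmi): east 17.7 sin 271° = -17.70, north 17.7 cos 271° = 0.31
Leg 2 (146°, 28.8 nmi): east 28.8 sin 146° = 16.10, north 28.8 cos 146° = -23.88
Leg 3 (S61°W, 13.4 nmi): east 13.4 sin 241° = -11.72, north 13.4 cos 241° = -6.50
Leg 4 (077°, 14.6 nmi): east 14.6 sin 77° = 14.23, north 14.6 cos 77° = 3.28
Summing: 0.91 nmi east, -26.78 nmi north → (0.91, -26.78).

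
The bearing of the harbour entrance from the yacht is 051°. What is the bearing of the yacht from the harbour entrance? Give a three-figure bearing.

231°

Back-bearing = 051° + 180° = 231°.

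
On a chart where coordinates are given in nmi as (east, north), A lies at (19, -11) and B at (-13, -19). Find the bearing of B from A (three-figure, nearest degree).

256°

Δeast = -13 − 19 = -32.00; Δnorth = -19 − -11 = -8.00.
Bearing = atan2(Δeast, Δnorth) mod 360° = 255.96° ≈ 256°.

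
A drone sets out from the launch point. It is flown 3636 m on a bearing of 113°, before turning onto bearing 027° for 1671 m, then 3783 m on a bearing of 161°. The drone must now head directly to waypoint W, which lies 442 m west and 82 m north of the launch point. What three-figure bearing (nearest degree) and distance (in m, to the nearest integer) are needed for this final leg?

302°, 6804 m

Leg 1 (113°, 3636 m): east 3636 sin 113° = 3346.96, north 3636 cos 113° = -1420.70
Leg 2 (027°, 1671 m): east 1671 sin 27° = 758.62, north 1671 cos 27° = 1488.87
Leg 3 (161°, 3783 m): east 3783 sin 161° = 1231.62, north 3783 cos 161° = -3576.90
Current position: (5337.20, -3508.72). Target: (-442, 82). Remaining: Δeast = -5779.20, Δnorth = 3590.72.
Bearing = atan2(-5779.20, 3590.72) mod 360° = 301.85°; distance = √((-5779.20)² + (3590.72)²) = 6803.854 m.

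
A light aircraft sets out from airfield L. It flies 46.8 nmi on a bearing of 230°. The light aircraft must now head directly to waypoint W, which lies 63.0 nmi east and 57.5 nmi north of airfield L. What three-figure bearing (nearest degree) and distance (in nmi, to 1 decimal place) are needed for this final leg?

Leg 1 (230°, 46.8 nmi): east 46.8 sin 230° = -35.85, north 46.8 cos 230° = -30.08
Current position: (-35.85, -30.08). Target: (63.0, 57.5). Remaining: Δeast = 98.85, Δnorth = 87.58.
Bearing = atan2(98.85, 87.58) mod 360° = 48.46°; distance = √((98.85)² + (87.58)²) = 132.069 nmi.

048°, 132.1 nmi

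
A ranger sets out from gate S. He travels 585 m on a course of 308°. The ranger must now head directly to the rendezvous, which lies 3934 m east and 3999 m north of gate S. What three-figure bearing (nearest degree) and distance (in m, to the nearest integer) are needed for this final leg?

Leg 1 (308°, 585 m): east 585 sin 308° = -460.99, north 585 cos 308° = 360.16
Current position: (-460.99, 360.16). Target: (3934, 3999). Remaining: Δeast = 4394.99, Δnorth = 3638.84.
Bearing = atan2(4394.99, 3638.84) mod 360° = 50.38°; distance = √((4394.99)² + (3638.84)²) = 5705.878 m.

050°, 5706 m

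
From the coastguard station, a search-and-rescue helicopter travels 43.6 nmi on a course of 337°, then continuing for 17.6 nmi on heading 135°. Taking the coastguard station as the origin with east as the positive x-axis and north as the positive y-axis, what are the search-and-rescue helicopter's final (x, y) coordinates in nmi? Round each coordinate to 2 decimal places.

(-4.59, 27.69)

Leg 1 (337°, 43.6 nmi): east 43.6 sin 337° = -17.04, north 43.6 cos 337° = 40.13
Leg 2 (135°, 17.6 nmi): east 17.6 sin 135° = 12.45, north 17.6 cos 135° = -12.45
Summing: -4.59 nmi east, 27.69 nmi north → (-4.59, 27.69).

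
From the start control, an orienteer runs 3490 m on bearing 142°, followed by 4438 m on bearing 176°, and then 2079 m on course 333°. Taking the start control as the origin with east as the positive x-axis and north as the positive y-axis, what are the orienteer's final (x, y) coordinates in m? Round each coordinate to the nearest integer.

(1514, -5325)

Leg 1 (142°, 3490 m): east 3490 sin 142° = 2148.66, north 3490 cos 142° = -2750.16
Leg 2 (176°, 4438 m): east 4438 sin 176° = 309.58, north 4438 cos 176° = -4427.19
Leg 3 (333°, 2079 m): east 2079 sin 333° = -943.85, north 2079 cos 333° = 1852.40
Summing: 1514.39 m east, -5324.94 m north → (1514, -5325).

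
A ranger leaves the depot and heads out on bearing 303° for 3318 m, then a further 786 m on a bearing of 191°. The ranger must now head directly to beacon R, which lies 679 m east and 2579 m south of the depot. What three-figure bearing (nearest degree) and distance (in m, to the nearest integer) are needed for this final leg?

Leg 1 (303°, 3318 m): east 3318 sin 303° = -2782.71, north 3318 cos 303° = 1807.11
Leg 2 (191°, 786 m): east 786 sin 191° = -149.98, north 786 cos 191° = -771.56
Current position: (-2932.68, 1035.55). Target: (679, -2579). Remaining: Δeast = 3611.68, Δnorth = -3614.55.
Bearing = atan2(3611.68, -3614.55) mod 360° = 135.02°; distance = √((3611.68)² + (-3614.55)²) = 5109.722 m.

135°, 5110 m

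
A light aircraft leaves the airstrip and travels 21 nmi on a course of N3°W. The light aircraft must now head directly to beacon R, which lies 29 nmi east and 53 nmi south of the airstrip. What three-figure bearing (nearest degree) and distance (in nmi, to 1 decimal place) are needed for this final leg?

Leg 1 (N3°W, 21 nmi): east 21 sin 357° = -1.10, north 21 cos 357° = 20.97
Current position: (-1.10, 20.97). Target: (29, -53). Remaining: Δeast = 30.10, Δnorth = -73.97.
Bearing = atan2(30.10, -73.97) mod 360° = 157.86°; distance = √((30.10)² + (-73.97)²) = 79.860 nmi.

158°, 79.9 nmi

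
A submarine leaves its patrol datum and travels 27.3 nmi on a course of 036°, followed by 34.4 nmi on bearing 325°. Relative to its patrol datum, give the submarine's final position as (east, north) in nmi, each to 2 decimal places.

Leg 1 (036°, 27.3 nmi): east 27.3 sin 36° = 16.05, north 27.3 cos 36° = 22.09
Leg 2 (325°, 34.4 nmi): east 34.4 sin 325° = -19.73, north 34.4 cos 325° = 28.18
Summing: -3.68 nmi east, 50.26 nmi north → (-3.68, 50.26).

(-3.68, 50.26)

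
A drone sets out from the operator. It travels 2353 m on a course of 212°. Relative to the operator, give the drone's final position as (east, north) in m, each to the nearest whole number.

(-1247, -1995)

Leg 1 (212°, 2353 m): east 2353 sin 212° = -1246.90, north 2353 cos 212° = -1995.46
Summing: -1246.90 m east, -1995.46 m north → (-1247, -1995).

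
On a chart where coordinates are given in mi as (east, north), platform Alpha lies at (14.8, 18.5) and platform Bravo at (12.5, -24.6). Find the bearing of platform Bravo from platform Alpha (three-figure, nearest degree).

183°

Δeast = 12.5 − 14.8 = -2.30; Δnorth = -24.6 − 18.5 = -43.10.
Bearing = atan2(Δeast, Δnorth) mod 360° = 183.05° ≈ 183°.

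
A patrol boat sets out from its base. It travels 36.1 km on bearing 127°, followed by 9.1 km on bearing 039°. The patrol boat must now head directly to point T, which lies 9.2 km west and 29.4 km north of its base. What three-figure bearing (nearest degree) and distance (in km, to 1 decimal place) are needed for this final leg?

Leg 1 (127°, 36.1 km): east 36.1 sin 127° = 28.83, north 36.1 cos 127° = -21.73
Leg 2 (039°, 9.1 km): east 9.1 sin 39° = 5.73, north 9.1 cos 39° = 7.07
Current position: (34.56, -14.65). Target: (-9.2, 29.4). Remaining: Δeast = -43.76, Δnorth = 44.05.
Bearing = atan2(-43.76, 44.05) mod 360° = 315.19°; distance = √((-43.76)² + (44.05)²) = 62.092 km.

315°, 62.1 km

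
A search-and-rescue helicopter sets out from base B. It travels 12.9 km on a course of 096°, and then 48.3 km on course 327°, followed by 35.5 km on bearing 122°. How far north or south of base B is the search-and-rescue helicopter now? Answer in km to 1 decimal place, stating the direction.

20.3 km north

Leg 1 (096°, 12.9 km): east 12.9 sin 96° = 12.83, north 12.9 cos 96° = -1.35
Leg 2 (327°, 48.3 km): east 48.3 sin 327° = -26.31, north 48.3 cos 327° = 40.51
Leg 3 (122°, 35.5 km): east 35.5 sin 122° = 30.11, north 35.5 cos 122° = -18.81
Net north component: 20.35 km.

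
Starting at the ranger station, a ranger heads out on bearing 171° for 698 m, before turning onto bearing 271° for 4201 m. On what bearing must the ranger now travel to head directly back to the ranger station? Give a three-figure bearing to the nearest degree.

081°

Leg 1 (171°, 698 m): east 698 sin 171° = 109.19, north 698 cos 171° = -689.41
Leg 2 (271°, 4201 m): east 4201 sin 271° = -4200.36, north 4201 cos 271° = 73.32
Net displacement: -4091.17 east, -616.09 north. Direction back to start is (4091.17, 616.09): bearing = atan2(4091.17, 616.09) mod 360° = 81.44° ≈ 081°.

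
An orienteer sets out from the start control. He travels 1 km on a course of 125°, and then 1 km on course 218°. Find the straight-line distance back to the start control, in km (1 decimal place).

1.4 km

Leg 1 (125°, 1 km): east 1 sin 125° = 0.82, north 1 cos 125° = -0.57
Leg 2 (218°, 1 km): east 1 sin 218° = -0.62, north 1 cos 218° = -0.79
Net: 0.20 east, -1.36 north. Distance = √((0.20)² + (-1.36)²) = 1.377 km.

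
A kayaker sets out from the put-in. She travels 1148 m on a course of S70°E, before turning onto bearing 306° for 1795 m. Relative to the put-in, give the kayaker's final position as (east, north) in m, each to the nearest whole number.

Leg 1 (S70°E, 1148 m): east 1148 sin 110° = 1078.77, north 1148 cos 110° = -392.64
Leg 2 (306°, 1795 m): east 1795 sin 306° = -1452.19, north 1795 cos 306° = 1055.07
Summing: -373.42 m east, 662.44 m north → (-373, 662).

(-373, 662)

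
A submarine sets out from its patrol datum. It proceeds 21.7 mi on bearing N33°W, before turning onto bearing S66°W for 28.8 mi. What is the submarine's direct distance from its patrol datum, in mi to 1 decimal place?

38.7 mi

Leg 1 (N33°W, 21.7 mi): east 21.7 sin 327° = -11.82, north 21.7 cos 327° = 18.20
Leg 2 (S66°W, 28.8 mi): east 28.8 sin 246° = -26.31, north 28.8 cos 246° = -11.71
Net: -38.13 east, 6.49 north. Distance = √((-38.13)² + (6.49)²) = 38.676 mi.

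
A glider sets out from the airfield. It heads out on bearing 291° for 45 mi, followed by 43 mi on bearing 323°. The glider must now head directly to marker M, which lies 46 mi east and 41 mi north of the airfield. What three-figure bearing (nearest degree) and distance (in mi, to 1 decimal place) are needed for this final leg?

Leg 1 (291°, 45 mi): east 45 sin 291° = -42.01, north 45 cos 291° = 16.13
Leg 2 (323°, 43 mi): east 43 sin 323° = -25.88, north 43 cos 323° = 34.34
Current position: (-67.89, 50.47). Target: (46, 41). Remaining: Δeast = 113.89, Δnorth = -9.47.
Bearing = atan2(113.89, -9.47) mod 360° = 94.75°; distance = √((113.89)² + (-9.47)²) = 114.282 mi.

095°, 114.3 mi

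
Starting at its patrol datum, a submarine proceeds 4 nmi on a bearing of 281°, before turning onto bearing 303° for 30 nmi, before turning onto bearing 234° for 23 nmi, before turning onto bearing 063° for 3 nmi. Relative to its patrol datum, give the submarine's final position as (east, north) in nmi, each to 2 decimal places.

(-45.02, 4.95)

Leg 1 (281°, 4 nmi): east 4 sin 281° = -3.93, north 4 cos 281° = 0.76
Leg 2 (303°, 30 nmi): east 30 sin 303° = -25.16, north 30 cos 303° = 16.34
Leg 3 (234°, 23 nmi): east 23 sin 234° = -18.61, north 23 cos 234° = -13.52
Leg 4 (063°, 3 nmi): east 3 sin 63° = 2.67, north 3 cos 63° = 1.36
Summing: -45.02 nmi east, 4.95 nmi north → (-45.02, 4.95).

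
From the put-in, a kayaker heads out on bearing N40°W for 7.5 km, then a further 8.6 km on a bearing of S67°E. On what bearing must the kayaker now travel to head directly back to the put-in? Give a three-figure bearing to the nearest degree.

Leg 1 (N40°W, 7.5 km): east 7.5 sin 320° = -4.82, north 7.5 cos 320° = 5.75
Leg 2 (S67°E, 8.6 km): east 8.6 sin 113° = 7.92, north 8.6 cos 113° = -3.36
Net displacement: 3.10 east, 2.39 north. Direction back to start is (-3.10, -2.39): bearing = atan2(-3.10, -2.39) mod 360° = 232.39° ≈ 232°.

232°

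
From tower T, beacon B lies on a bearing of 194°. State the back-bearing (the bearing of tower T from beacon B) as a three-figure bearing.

Back-bearing = 194° − 180° = 014°.

014°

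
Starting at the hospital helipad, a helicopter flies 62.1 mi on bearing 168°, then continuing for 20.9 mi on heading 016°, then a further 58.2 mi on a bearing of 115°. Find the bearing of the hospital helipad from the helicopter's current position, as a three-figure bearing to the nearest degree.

312°

Leg 1 (168°, 62.1 mi): east 62.1 sin 168° = 12.91, north 62.1 cos 168° = -60.74
Leg 2 (016°, 20.9 mi): east 20.9 sin 16° = 5.76, north 20.9 cos 16° = 20.09
Leg 3 (115°, 58.2 mi): east 58.2 sin 115° = 52.75, north 58.2 cos 115° = -24.60
Net displacement: 71.42 east, -65.25 north. Direction back to start is (-71.42, 65.25): bearing = atan2(-71.42, 65.25) mod 360° = 312.41° ≈ 312°.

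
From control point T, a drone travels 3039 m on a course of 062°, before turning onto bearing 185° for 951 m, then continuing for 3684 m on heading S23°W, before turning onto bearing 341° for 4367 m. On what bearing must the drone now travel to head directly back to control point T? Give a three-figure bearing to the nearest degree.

168°

Leg 1 (062°, 3039 m): east 3039 sin 62° = 2683.28, north 3039 cos 62° = 1426.72
Leg 2 (185°, 951 m): east 951 sin 185° = -82.89, north 951 cos 185° = -947.38
Leg 3 (S23°W, 3684 m): east 3684 sin 203° = -1439.45, north 3684 cos 203° = -3391.14
Leg 4 (341°, 4367 m): east 4367 sin 341° = -1421.76, north 4367 cos 341° = 4129.08
Net displacement: -260.82 east, 1217.28 north. Direction back to start is (260.82, -1217.28): bearing = atan2(260.82, -1217.28) mod 360° = 167.91° ≈ 168°.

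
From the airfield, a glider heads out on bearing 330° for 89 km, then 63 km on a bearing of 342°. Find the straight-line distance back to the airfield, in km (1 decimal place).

151.2 km

Leg 1 (330°, 89 km): east 89 sin 330° = -44.50, north 89 cos 330° = 77.08
Leg 2 (342°, 63 km): east 63 sin 342° = -19.47, north 63 cos 342° = 59.92
Net: -63.97 east, 136.99 north. Distance = √((-63.97)² + (136.99)²) = 151.192 km.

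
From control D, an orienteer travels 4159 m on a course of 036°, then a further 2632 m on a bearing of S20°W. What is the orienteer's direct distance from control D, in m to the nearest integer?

1783 m

Leg 1 (036°, 4159 m): east 4159 sin 36° = 2444.60, north 4159 cos 36° = 3364.70
Leg 2 (S20°W, 2632 m): east 2632 sin 200° = -900.20, north 2632 cos 200° = -2473.27
Net: 1544.40 east, 891.43 north. Distance = √((1544.40)² + (891.43)²) = 1783.207 m.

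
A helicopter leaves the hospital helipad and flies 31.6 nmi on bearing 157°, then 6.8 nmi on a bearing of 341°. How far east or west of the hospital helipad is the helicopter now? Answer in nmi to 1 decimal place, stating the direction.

10.1 nmi east

Leg 1 (157°, 31.6 nmi): east 31.6 sin 157° = 12.35, north 31.6 cos 157° = -29.09
Leg 2 (341°, 6.8 nmi): east 6.8 sin 341° = -2.21, north 6.8 cos 341° = 6.43
Net east component: 10.13 nmi.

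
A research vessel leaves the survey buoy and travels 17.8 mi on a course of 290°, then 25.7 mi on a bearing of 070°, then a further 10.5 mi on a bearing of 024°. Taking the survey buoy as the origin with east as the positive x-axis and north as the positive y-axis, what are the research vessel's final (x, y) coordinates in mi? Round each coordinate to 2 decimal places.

Leg 1 (290°, 17.8 mi): east 17.8 sin 290° = -16.73, north 17.8 cos 290° = 6.09
Leg 2 (070°, 25.7 mi): east 25.7 sin 70° = 24.15, north 25.7 cos 70° = 8.79
Leg 3 (024°, 10.5 mi): east 10.5 sin 24° = 4.27, north 10.5 cos 24° = 9.59
Summing: 11.69 mi east, 24.47 mi north → (11.69, 24.47).

(11.69, 24.47)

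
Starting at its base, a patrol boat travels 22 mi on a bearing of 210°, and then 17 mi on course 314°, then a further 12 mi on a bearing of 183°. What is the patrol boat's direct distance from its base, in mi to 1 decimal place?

Leg 1 (210°, 22 mi): east 22 sin 210° = -11.00, north 22 cos 210° = -19.05
Leg 2 (314°, 17 mi): east 17 sin 314° = -12.23, north 17 cos 314° = 11.81
Leg 3 (183°, 12 mi): east 12 sin 183° = -0.63, north 12 cos 183° = -11.98
Net: -23.86 east, -19.23 north. Distance = √((-23.86)² + (-19.23)²) = 30.640 mi.

30.6 mi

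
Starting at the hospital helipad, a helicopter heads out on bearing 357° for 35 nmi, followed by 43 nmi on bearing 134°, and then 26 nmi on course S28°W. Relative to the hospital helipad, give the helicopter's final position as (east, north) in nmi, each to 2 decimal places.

Leg 1 (357°, 35 nmi): east 35 sin 357° = -1.83, north 35 cos 357° = 34.95
Leg 2 (134°, 43 nmi): east 43 sin 134° = 30.93, north 43 cos 134° = -29.87
Leg 3 (S28°W, 26 nmi): east 26 sin 208° = -12.21, north 26 cos 208° = -22.96
Summing: 16.89 nmi east, -17.87 nmi north → (16.89, -17.87).

(16.89, -17.87)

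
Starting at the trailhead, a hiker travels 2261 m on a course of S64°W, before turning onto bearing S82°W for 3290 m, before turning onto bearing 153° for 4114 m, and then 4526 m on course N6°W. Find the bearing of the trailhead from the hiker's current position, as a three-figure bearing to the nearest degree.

081°

Leg 1 (S64°W, 2261 m): east 2261 sin 244° = -2032.17, north 2261 cos 244° = -991.16
Leg 2 (S82°W, 3290 m): east 3290 sin 262° = -3257.98, north 3290 cos 262° = -457.88
Leg 3 (153°, 4114 m): east 4114 sin 153° = 1867.72, north 4114 cos 153° = -3665.60
Leg 4 (N6°W, 4526 m): east 4526 sin 354° = -473.10, north 4526 cos 354° = 4501.21
Net displacement: -3895.53 east, -613.43 north. Direction back to start is (3895.53, 613.43): bearing = atan2(3895.53, 613.43) mod 360° = 81.05° ≈ 081°.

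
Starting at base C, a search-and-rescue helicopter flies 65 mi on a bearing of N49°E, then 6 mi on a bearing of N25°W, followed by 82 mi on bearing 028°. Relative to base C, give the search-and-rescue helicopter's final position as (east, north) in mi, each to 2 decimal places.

(85.02, 120.48)

Leg 1 (N49°E, 65 mi): east 65 sin 49° = 49.06, north 65 cos 49° = 42.64
Leg 2 (N25°W, 6 mi): east 6 sin 335° = -2.54, north 6 cos 335° = 5.44
Leg 3 (028°, 82 mi): east 82 sin 28° = 38.50, north 82 cos 28° = 72.40
Summing: 85.02 mi east, 120.48 mi north → (85.02, 120.48).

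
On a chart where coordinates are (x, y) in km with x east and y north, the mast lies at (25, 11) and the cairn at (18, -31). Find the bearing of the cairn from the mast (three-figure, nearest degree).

189°

Δeast = 18 − 25 = -7.00; Δnorth = -31 − 11 = -42.00.
Bearing = atan2(Δeast, Δnorth) mod 360° = 189.46° ≈ 189°.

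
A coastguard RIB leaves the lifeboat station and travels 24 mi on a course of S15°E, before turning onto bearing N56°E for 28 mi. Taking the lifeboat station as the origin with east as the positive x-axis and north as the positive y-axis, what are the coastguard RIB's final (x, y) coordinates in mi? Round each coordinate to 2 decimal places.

Leg 1 (S15°E, 24 mi): east 24 sin 165° = 6.21, north 24 cos 165° = -23.18
Leg 2 (N56°E, 28 mi): east 28 sin 56° = 23.21, north 28 cos 56° = 15.66
Summing: 29.42 mi east, -7.52 mi north → (29.42, -7.52).

(29.42, -7.52)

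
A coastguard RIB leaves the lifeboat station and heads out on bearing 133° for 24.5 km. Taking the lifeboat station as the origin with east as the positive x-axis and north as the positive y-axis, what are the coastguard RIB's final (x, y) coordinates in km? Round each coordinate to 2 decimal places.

Leg 1 (133°, 24.5 km): east 24.5 sin 133° = 17.92, north 24.5 cos 133° = -16.71
Summing: 17.92 km east, -16.71 km north → (17.92, -16.71).

(17.92, -16.71)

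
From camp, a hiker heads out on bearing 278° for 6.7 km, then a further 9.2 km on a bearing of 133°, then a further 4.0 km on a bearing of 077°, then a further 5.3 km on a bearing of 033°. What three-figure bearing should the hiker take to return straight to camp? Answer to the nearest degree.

270°

Leg 1 (278°, 6.7 km): east 6.7 sin 278° = -6.63, north 6.7 cos 278° = 0.93
Leg 2 (133°, 9.2 km): east 9.2 sin 133° = 6.73, north 9.2 cos 133° = -6.27
Leg 3 (077°, 4.0 km): east 4.0 sin 77° = 3.90, north 4.0 cos 77° = 0.90
Leg 4 (033°, 5.3 km): east 5.3 sin 33° = 2.89, north 5.3 cos 33° = 4.44
Net displacement: 6.88 east, 0.00 north. Direction back to start is (-6.88, -0.00): bearing = atan2(-6.88, -0.00) mod 360° = 269.98° ≈ 270°.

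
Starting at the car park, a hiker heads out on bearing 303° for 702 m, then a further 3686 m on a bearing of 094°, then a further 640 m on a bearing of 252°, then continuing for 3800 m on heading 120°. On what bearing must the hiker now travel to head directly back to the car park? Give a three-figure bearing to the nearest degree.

289°

Leg 1 (303°, 702 m): east 702 sin 303° = -588.75, north 702 cos 303° = 382.34
Leg 2 (094°, 3686 m): east 3686 sin 94° = 3677.02, north 3686 cos 94° = -257.12
Leg 3 (252°, 640 m): east 640 sin 252° = -608.68, north 640 cos 252° = -197.77
Leg 4 (120°, 3800 m): east 3800 sin 120° = 3290.90, north 3800 cos 120° = -1900.00
Net displacement: 5770.49 east, -1972.56 north. Direction back to start is (-5770.49, 1972.56): bearing = atan2(-5770.49, 1972.56) mod 360° = 288.87° ≈ 289°.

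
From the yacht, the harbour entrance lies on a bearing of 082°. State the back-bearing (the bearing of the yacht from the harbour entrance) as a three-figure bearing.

Back-bearing = 082° + 180° = 262°.

262°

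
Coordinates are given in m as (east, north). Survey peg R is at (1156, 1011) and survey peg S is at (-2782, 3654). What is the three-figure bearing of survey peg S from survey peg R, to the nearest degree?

304°

Δeast = -2782 − 1156 = -3938.00; Δnorth = 3654 − 1011 = 2643.00.
Bearing = atan2(Δeast, Δnorth) mod 360° = 303.87° ≈ 304°.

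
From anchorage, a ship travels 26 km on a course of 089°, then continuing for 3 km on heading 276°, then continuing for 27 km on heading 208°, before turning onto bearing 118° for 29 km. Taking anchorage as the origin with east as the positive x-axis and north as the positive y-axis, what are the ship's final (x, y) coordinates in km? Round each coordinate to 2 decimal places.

Leg 1 (089°, 26 km): east 26 sin 89° = 26.00, north 26 cos 89° = 0.45
Leg 2 (276°, 3 km): east 3 sin 276° = -2.98, north 3 cos 276° = 0.31
Leg 3 (208°, 27 km): east 27 sin 208° = -12.68, north 27 cos 208° = -23.84
Leg 4 (118°, 29 km): east 29 sin 118° = 25.61, north 29 cos 118° = -13.61
Summing: 35.94 km east, -36.69 km north → (35.94, -36.69).

(35.94, -36.69)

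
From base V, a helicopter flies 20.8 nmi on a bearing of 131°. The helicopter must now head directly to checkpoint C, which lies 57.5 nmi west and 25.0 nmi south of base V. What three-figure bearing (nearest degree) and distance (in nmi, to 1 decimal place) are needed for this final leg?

Leg 1 (131°, 20.8 nmi): east 20.8 sin 131° = 15.70, north 20.8 cos 131° = -13.65
Current position: (15.70, -13.65). Target: (-57.5, -25.0). Remaining: Δeast = -73.20, Δnorth = -11.35.
Bearing = atan2(-73.20, -11.35) mod 360° = 261.18°; distance = √((-73.20)² + (-11.35)²) = 74.073 nmi.

261°, 74.1 nmi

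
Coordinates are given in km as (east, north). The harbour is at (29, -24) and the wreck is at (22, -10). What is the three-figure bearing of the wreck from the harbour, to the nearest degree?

333°

Δeast = 22 − 29 = -7.00; Δnorth = -10 − -24 = 14.00.
Bearing = atan2(Δeast, Δnorth) mod 360° = 333.43° ≈ 333°.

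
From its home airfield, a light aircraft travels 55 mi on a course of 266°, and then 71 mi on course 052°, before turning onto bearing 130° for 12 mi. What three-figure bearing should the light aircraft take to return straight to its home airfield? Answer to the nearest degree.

Leg 1 (266°, 55 mi): east 55 sin 266° = -54.87, north 55 cos 266° = -3.84
Leg 2 (052°, 71 mi): east 71 sin 52° = 55.95, north 71 cos 52° = 43.71
Leg 3 (130°, 12 mi): east 12 sin 130° = 9.19, north 12 cos 130° = -7.71
Net displacement: 10.28 east, 32.16 north. Direction back to start is (-10.28, -32.16): bearing = atan2(-10.28, -32.16) mod 360° = 197.72° ≈ 198°.

198°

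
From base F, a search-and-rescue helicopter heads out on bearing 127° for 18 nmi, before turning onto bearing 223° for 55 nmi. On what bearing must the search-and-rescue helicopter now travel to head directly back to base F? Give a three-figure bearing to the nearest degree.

024°

Leg 1 (127°, 18 nmi): east 18 sin 127° = 14.38, north 18 cos 127° = -10.83
Leg 2 (223°, 55 nmi): east 55 sin 223° = -37.51, north 55 cos 223° = -40.22
Net displacement: -23.13 east, -51.06 north. Direction back to start is (23.13, 51.06): bearing = atan2(23.13, 51.06) mod 360° = 24.38° ≈ 024°.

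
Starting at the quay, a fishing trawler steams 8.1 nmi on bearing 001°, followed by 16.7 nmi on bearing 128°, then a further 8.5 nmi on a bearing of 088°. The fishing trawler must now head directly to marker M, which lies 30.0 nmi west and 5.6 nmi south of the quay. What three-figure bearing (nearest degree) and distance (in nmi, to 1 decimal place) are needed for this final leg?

266°, 51.9 nmi

Leg 1 (001°, 8.1 nmi): east 8.1 sin 1° = 0.14, north 8.1 cos 1° = 8.10
Leg 2 (128°, 16.7 nmi): east 16.7 sin 128° = 13.16, north 16.7 cos 128° = -10.28
Leg 3 (088°, 8.5 nmi): east 8.5 sin 88° = 8.49, north 8.5 cos 88° = 0.30
Current position: (21.80, -1.89). Target: (-30.0, -5.6). Remaining: Δeast = -51.80, Δnorth = -3.71.
Bearing = atan2(-51.80, -3.71) mod 360° = 265.90°; distance = √((-51.80)² + (-3.71)²) = 51.929 nmi.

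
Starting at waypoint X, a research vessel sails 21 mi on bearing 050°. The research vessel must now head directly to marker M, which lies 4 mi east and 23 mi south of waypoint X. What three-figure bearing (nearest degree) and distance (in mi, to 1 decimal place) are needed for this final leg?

Leg 1 (050°, 21 mi): east 21 sin 50° = 16.09, north 21 cos 50° = 13.50
Current position: (16.09, 13.50). Target: (4, -23). Remaining: Δeast = -12.09, Δnorth = -36.50.
Bearing = atan2(-12.09, -36.50) mod 360° = 198.32°; distance = √((-12.09)² + (-36.50)²) = 38.448 mi.

198°, 38.4 mi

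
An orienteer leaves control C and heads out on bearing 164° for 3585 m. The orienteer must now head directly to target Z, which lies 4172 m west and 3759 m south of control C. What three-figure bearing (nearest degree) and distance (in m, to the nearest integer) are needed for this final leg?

Leg 1 (164°, 3585 m): east 3585 sin 164° = 988.16, north 3585 cos 164° = -3446.12
Current position: (988.16, -3446.12). Target: (-4172, -3759). Remaining: Δeast = -5160.16, Δnorth = -312.88.
Bearing = atan2(-5160.16, -312.88) mod 360° = 266.53°; distance = √((-5160.16)² + (-312.88)²) = 5169.637 m.

267°, 5170 m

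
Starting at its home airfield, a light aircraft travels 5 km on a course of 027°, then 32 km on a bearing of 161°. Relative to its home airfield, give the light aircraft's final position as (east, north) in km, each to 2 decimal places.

Leg 1 (027°, 5 km): east 5 sin 27° = 2.27, north 5 cos 27° = 4.46
Leg 2 (161°, 32 km): east 32 sin 161° = 10.42, north 32 cos 161° = -30.26
Summing: 12.69 km east, -25.80 km north → (12.69, -25.80).

(12.69, -25.80)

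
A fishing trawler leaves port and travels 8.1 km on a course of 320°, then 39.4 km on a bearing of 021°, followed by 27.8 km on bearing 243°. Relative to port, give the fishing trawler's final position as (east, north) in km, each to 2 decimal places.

Leg 1 (320°, 8.1 km): east 8.1 sin 320° = -5.21, north 8.1 cos 320° = 6.20
Leg 2 (021°, 39.4 km): east 39.4 sin 21° = 14.12, north 39.4 cos 21° = 36.78
Leg 3 (243°, 27.8 km): east 27.8 sin 243° = -24.77, north 27.8 cos 243° = -12.62
Summing: -15.86 km east, 30.37 km north → (-15.86, 30.37).

(-15.86, 30.37)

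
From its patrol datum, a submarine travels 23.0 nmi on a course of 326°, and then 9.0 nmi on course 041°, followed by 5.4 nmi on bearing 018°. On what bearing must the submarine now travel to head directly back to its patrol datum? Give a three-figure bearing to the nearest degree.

170°

Leg 1 (326°, 23.0 nmi): east 23.0 sin 326° = -12.86, north 23.0 cos 326° = 19.07
Leg 2 (041°, 9.0 nmi): east 9.0 sin 41° = 5.90, north 9.0 cos 41° = 6.79
Leg 3 (018°, 5.4 nmi): east 5.4 sin 18° = 1.67, north 5.4 cos 18° = 5.14
Net displacement: -5.29 east, 31.00 north. Direction back to start is (5.29, -31.00): bearing = atan2(5.29, -31.00) mod 360° = 170.32° ≈ 170°.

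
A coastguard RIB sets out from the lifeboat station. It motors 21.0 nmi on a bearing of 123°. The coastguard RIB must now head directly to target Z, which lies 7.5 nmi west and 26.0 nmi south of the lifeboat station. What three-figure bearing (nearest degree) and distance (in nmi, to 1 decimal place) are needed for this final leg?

Leg 1 (123°, 21.0 nmi): east 21.0 sin 123° = 17.61, north 21.0 cos 123° = -11.44
Current position: (17.61, -11.44). Target: (-7.5, -26.0). Remaining: Δeast = -25.11, Δnorth = -14.56.
Bearing = atan2(-25.11, -14.56) mod 360° = 239.89°; distance = √((-25.11)² + (-14.56)²) = 29.029 nmi.

240°, 29.0 nmi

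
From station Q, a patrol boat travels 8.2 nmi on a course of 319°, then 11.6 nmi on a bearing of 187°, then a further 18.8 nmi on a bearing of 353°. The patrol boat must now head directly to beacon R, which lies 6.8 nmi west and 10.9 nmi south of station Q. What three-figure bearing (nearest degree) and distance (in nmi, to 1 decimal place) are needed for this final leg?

175°, 24.3 nmi

Leg 1 (319°, 8.2 nmi): east 8.2 sin 319° = -5.38, north 8.2 cos 319° = 6.19
Leg 2 (187°, 11.6 nmi): east 11.6 sin 187° = -1.41, north 11.6 cos 187° = -11.51
Leg 3 (353°, 18.8 nmi): east 18.8 sin 353° = -2.29, north 18.8 cos 353° = 18.66
Current position: (-9.08, 13.33). Target: (-6.8, -10.9). Remaining: Δeast = 2.28, Δnorth = -24.23.
Bearing = atan2(2.28, -24.23) mod 360° = 174.61°; distance = √((2.28)² + (-24.23)²) = 24.342 nmi.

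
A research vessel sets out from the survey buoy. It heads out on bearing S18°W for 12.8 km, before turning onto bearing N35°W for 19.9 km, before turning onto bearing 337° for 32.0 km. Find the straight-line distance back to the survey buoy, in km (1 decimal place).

43.6 km

Leg 1 (S18°W, 12.8 km): east 12.8 sin 198° = -3.96, north 12.8 cos 198° = -12.17
Leg 2 (N35°W, 19.9 km): east 19.9 sin 325° = -11.41, north 19.9 cos 325° = 16.30
Leg 3 (337°, 32.0 km): east 32.0 sin 337° = -12.50, north 32.0 cos 337° = 29.46
Net: -27.87 east, 33.58 north. Distance = √((-27.87)² + (33.58)²) = 43.644 km.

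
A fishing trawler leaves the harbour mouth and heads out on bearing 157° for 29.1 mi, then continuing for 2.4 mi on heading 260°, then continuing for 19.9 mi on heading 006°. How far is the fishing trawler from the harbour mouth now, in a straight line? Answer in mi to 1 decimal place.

13.3 mi

Leg 1 (157°, 29.1 mi): east 29.1 sin 157° = 11.37, north 29.1 cos 157° = -26.79
Leg 2 (260°, 2.4 mi): east 2.4 sin 260° = -2.36, north 2.4 cos 260° = -0.42
Leg 3 (006°, 19.9 mi): east 19.9 sin 6° = 2.08, north 19.9 cos 6° = 19.79
Net: 11.09 east, -7.41 north. Distance = √((11.09)² + (-7.41)²) = 13.337 mi.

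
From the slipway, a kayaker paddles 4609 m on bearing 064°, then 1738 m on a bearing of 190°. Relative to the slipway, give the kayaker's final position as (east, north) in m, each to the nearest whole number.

(3841, 309)

Leg 1 (064°, 4609 m): east 4609 sin 64° = 4142.54, north 4609 cos 64° = 2020.45
Leg 2 (190°, 1738 m): east 1738 sin 190° = -301.80, north 1738 cos 190° = -1711.60
Summing: 3840.74 m east, 308.86 m north → (3841, 309).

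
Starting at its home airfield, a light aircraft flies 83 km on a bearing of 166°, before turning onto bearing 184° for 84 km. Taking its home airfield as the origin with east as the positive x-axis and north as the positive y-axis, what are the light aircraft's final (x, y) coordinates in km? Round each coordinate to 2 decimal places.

(14.22, -164.33)

Leg 1 (166°, 83 km): east 83 sin 166° = 20.08, north 83 cos 166° = -80.53
Leg 2 (184°, 84 km): east 84 sin 184° = -5.86, north 84 cos 184° = -83.80
Summing: 14.22 km east, -164.33 km north → (14.22, -164.33).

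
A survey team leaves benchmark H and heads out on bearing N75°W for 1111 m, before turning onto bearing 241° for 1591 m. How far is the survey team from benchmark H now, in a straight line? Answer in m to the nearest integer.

2512 m

Leg 1 (N75°W, 1111 m): east 1111 sin 285° = -1073.14, north 1111 cos 285° = 287.55
Leg 2 (241°, 1591 m): east 1591 sin 241° = -1391.52, north 1591 cos 241° = -771.33
Net: -2464.66 east, -483.78 north. Distance = √((-2464.66)² + (-483.78)²) = 2511.695 m.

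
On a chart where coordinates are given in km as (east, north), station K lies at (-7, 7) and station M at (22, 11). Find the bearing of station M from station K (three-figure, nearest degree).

082°

Δeast = 22 − -7 = 29.00; Δnorth = 11 − 7 = 4.00.
Bearing = atan2(Δeast, Δnorth) mod 360° = 82.15° ≈ 082°.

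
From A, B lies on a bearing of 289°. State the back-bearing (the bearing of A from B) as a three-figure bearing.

Back-bearing = 289° − 180° = 109°.

109°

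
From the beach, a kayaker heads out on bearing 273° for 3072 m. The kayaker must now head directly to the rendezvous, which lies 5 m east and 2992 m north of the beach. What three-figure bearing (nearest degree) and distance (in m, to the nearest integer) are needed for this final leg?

Leg 1 (273°, 3072 m): east 3072 sin 273° = -3067.79, north 3072 cos 273° = 160.78
Current position: (-3067.79, 160.78). Target: (5, 2992). Remaining: Δeast = 3072.79, Δnorth = 2831.22.
Bearing = atan2(3072.79, 2831.22) mod 360° = 47.34°; distance = √((3072.79)² + (2831.22)²) = 4178.261 m.

047°, 4178 m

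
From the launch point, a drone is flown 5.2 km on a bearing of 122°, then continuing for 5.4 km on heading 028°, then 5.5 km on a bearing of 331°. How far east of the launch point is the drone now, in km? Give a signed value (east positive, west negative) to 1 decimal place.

Leg 1 (122°, 5.2 km): east 5.2 sin 122° = 4.41, north 5.2 cos 122° = -2.76
Leg 2 (028°, 5.4 km): east 5.4 sin 28° = 2.54, north 5.4 cos 28° = 4.77
Leg 3 (331°, 5.5 km): east 5.5 sin 331° = -2.67, north 5.5 cos 331° = 4.81
Net east component: 4.28 km.

4.3 km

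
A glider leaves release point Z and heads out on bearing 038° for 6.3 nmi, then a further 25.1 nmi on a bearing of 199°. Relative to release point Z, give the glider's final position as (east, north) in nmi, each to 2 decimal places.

Leg 1 (038°, 6.3 nmi): east 6.3 sin 38° = 3.88, north 6.3 cos 38° = 4.96
Leg 2 (199°, 25.1 nmi): east 25.1 sin 199° = -8.17, north 25.1 cos 199° = -23.73
Summing: -4.29 nmi east, -18.77 nmi north → (-4.29, -18.77).

(-4.29, -18.77)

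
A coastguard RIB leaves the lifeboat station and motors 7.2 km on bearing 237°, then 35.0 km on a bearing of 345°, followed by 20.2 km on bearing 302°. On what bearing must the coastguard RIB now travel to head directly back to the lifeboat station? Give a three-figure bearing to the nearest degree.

142°

Leg 1 (237°, 7.2 km): east 7.2 sin 237° = -6.04, north 7.2 cos 237° = -3.92
Leg 2 (345°, 35.0 km): east 35.0 sin 345° = -9.06, north 35.0 cos 345° = 33.81
Leg 3 (302°, 20.2 km): east 20.2 sin 302° = -17.13, north 20.2 cos 302° = 10.70
Net displacement: -32.23 east, 40.59 north. Direction back to start is (32.23, -40.59): bearing = atan2(32.23, -40.59) mod 360° = 141.55° ≈ 142°.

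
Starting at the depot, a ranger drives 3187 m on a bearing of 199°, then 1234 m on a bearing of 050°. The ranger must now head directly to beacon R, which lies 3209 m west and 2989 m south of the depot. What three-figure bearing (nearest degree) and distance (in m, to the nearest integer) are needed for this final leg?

Leg 1 (199°, 3187 m): east 3187 sin 199° = -1037.59, north 3187 cos 199° = -3013.37
Leg 2 (050°, 1234 m): east 1234 sin 50° = 945.30, north 1234 cos 50° = 793.20
Current position: (-92.29, -2220.17). Target: (-3209, -2989). Remaining: Δeast = -3116.71, Δnorth = -768.83.
Bearing = atan2(-3116.71, -768.83) mod 360° = 256.14°; distance = √((-3116.71)² + (-768.83)²) = 3210.141 m.

256°, 3210 m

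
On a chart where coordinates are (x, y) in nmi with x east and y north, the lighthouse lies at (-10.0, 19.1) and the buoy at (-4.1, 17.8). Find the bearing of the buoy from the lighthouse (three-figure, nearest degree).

Δeast = -4.1 − -10.0 = 5.90; Δnorth = 17.8 − 19.1 = -1.30.
Bearing = atan2(Δeast, Δnorth) mod 360° = 102.43° ≈ 102°.

102°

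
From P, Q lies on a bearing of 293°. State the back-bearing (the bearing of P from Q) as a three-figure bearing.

Back-bearing = 293° − 180° = 113°.

113°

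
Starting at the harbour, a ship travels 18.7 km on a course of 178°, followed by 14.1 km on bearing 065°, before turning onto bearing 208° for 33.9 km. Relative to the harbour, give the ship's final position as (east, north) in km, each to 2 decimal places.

(-2.48, -42.66)

Leg 1 (178°, 18.7 km): east 18.7 sin 178° = 0.65, north 18.7 cos 178° = -18.69
Leg 2 (065°, 14.1 km): east 14.1 sin 65° = 12.78, north 14.1 cos 65° = 5.96
Leg 3 (208°, 33.9 km): east 33.9 sin 208° = -15.92, north 33.9 cos 208° = -29.93
Summing: -2.48 km east, -42.66 km north → (-2.48, -42.66).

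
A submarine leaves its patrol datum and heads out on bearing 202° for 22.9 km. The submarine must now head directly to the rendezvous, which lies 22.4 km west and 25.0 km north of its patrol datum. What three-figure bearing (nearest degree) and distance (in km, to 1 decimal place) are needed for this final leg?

343°, 48.3 km

Leg 1 (202°, 22.9 km): east 22.9 sin 202° = -8.58, north 22.9 cos 202° = -21.23
Current position: (-8.58, -21.23). Target: (-22.4, 25.0). Remaining: Δeast = -13.82, Δnorth = 46.23.
Bearing = atan2(-13.82, 46.23) mod 360° = 343.36°; distance = √((-13.82)² + (46.23)²) = 48.254 km.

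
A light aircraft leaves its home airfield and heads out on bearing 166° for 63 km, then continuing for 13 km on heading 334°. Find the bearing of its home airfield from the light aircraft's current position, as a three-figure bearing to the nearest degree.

Leg 1 (166°, 63 km): east 63 sin 166° = 15.24, north 63 cos 166° = -61.13
Leg 2 (334°, 13 km): east 13 sin 334° = -5.70, north 13 cos 334° = 11.68
Net displacement: 9.54 east, -49.44 north. Direction back to start is (-9.54, 49.44): bearing = atan2(-9.54, 49.44) mod 360° = 349.08° ≈ 349°.

349°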